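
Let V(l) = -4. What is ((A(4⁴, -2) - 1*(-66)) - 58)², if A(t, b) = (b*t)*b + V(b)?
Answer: 1056784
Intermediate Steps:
A(t, b) = -4 + t*b² (A(t, b) = (b*t)*b - 4 = t*b² - 4 = -4 + t*b²)
((A(4⁴, -2) - 1*(-66)) - 58)² = (((-4 + 4⁴*(-2)²) - 1*(-66)) - 58)² = (((-4 + 256*4) + 66) - 58)² = (((-4 + 1024) + 66) - 58)² = ((1020 + 66) - 58)² = (1086 - 58)² = 1028² = 1056784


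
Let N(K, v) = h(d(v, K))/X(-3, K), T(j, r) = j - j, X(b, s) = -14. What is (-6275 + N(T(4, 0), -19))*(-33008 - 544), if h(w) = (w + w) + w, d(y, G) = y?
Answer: 1472815368/7 ≈ 2.1040e+8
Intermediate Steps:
h(w) = 3*w (h(w) = 2*w + w = 3*w)
T(j, r) = 0
N(K, v) = -3*v/14 (N(K, v) = (3*v)/(-14) = (3*v)*(-1/14) = -3*v/14)
(-6275 + N(T(4, 0), -19))*(-33008 - 544) = (-6275 - 3/14*(-19))*(-33008 - 544) = (-6275 + 57/14)*(-33552) = -87793/14*(-33552) = 1472815368/7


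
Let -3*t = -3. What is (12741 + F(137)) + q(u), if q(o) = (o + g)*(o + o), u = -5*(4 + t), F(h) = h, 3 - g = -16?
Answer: 13178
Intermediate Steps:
g = 19 (g = 3 - 1*(-16) = 3 + 16 = 19)
t = 1 (t = -1/3*(-3) = 1)
u = -25 (u = -5*(4 + 1) = -5*5 = -25)
q(o) = 2*o*(19 + o) (q(o) = (o + 19)*(o + o) = (19 + o)*(2*o) = 2*o*(19 + o))
(12741 + F(137)) + q(u) = (12741 + 137) + 2*(-25)*(19 - 25) = 12878 + 2*(-25)*(-6) = 12878 + 300 = 13178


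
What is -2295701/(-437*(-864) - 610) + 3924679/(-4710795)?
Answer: -12294015938777/1775771861610 ≈ -6.9232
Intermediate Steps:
-2295701/(-437*(-864) - 610) + 3924679/(-4710795) = -2295701/(377568 - 610) + 3924679*(-1/4710795) = -2295701/376958 - 3924679/4710795 = -12294015938777/1775771861610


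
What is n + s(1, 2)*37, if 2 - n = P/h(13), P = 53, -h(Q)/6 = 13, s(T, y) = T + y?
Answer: 8867/78 ≈ 113.68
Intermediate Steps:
h(Q) = -78 (h(Q) = -6*13 = -78)
n = 209/78 (n = 2 - 53/(-78) = 2 - 53*(-1)/78 = 2 - 1*(-53/78) = 2 + 53/78 = 209/78 ≈ 2.6795)
n + s(1, 2)*37 = 209/78 + (1 + 2)*37 = 209/78 + 3*37 = 209/78 + 111 = 8867/78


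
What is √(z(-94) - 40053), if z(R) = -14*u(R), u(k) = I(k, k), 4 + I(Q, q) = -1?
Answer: I*√39983 ≈ 199.96*I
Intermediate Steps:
I(Q, q) = -5 (I(Q, q) = -4 - 1 = -5)
u(k) = -5
z(R) = 70 (z(R) = -14*(-5) = 70)
√(z(-94) - 40053) = √(70 - 40053) = √(-39983) = I*√39983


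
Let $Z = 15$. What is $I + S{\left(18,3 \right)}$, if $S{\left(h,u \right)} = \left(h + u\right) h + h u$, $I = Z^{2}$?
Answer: $657$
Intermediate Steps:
$I = 225$ ($I = 15^{2} = 225$)
$S{\left(h,u \right)} = h u + h \left(h + u\right)$ ($S{\left(h,u \right)} = h \left(h + u\right) + h u = h u + h \left(h + u\right)$)
$I + S{\left(18,3 \right)} = 225 + 18 \left(18 + 2 \cdot 3\right) = 225 + 18 \left(18 + 6\right) = 225 + 18 \cdot 24 = 225 + 432 = 657$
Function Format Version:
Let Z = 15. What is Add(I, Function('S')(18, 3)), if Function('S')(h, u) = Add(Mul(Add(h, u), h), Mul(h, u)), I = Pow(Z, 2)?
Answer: 657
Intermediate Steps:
I = 225 (I = Pow(15, 2) = 225)
Function('S')(h, u) = Add(Mul(h, u), Mul(h, Add(h, u))) (Function('S')(h, u) = Add(Mul(h, Add(h, u)), Mul(h, u)) = Add(Mul(h, u), Mul(h, Add(h, u))))
Add(I, Function('S')(18, 3)) = Add(225, Mul(18, Add(18, Mul(2, 3)))) = Add(225, Mul(18, Add(18, 6))) = Add(225, Mul(18, 24)) = Add(225, 432) = 657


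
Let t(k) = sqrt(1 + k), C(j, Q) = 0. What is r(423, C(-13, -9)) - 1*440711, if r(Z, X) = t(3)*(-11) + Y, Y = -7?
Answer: -440740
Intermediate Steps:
r(Z, X) = -29 (r(Z, X) = sqrt(1 + 3)*(-11) - 7 = sqrt(4)*(-11) - 7 = 2*(-11) - 7 = -22 - 7 = -29)
r(423, C(-13, -9)) - 1*440711 = -29 - 1*440711 = -29 - 440711 = -440740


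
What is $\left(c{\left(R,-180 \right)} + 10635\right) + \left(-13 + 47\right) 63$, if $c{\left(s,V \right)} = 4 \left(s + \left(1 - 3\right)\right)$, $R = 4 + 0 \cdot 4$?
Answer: $12785$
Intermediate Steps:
$R = 4$ ($R = 4 + 0 = 4$)
$c{\left(s,V \right)} = -8 + 4 s$ ($c{\left(s,V \right)} = 4 \left(s + \left(1 - 3\right)\right) = 4 \left(s - 2\right) = 4 \left(-2 + s\right) = -8 + 4 s$)
$\left(c{\left(R,-180 \right)} + 10635\right) + \left(-13 + 47\right) 63 = \left(\left(-8 + 4 \cdot 4\right) + 10635\right) + \left(-13 + 47\right) 63 = \left(\left(-8 + 16\right) + 10635\right) + 34 \cdot 63 = \left(8 + 10635\right) + 2142 = 10643 + 2142 = 12785$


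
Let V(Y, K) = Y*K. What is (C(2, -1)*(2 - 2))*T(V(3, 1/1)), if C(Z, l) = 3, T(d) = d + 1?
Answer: 0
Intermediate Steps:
V(Y, K) = K*Y
T(d) = 1 + d
(C(2, -1)*(2 - 2))*T(V(3, 1/1)) = (3*(2 - 2))*(1 + 3/1) = (3*0)*(1 + 1*3) = 0*(1 + 3) = 0*4 = 0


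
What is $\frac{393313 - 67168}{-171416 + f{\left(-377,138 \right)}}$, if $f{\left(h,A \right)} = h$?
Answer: $- \frac{326145}{171793} \approx -1.8985$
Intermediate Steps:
$\frac{393313 - 67168}{-171416 + f{\left(-377,138 \right)}} = \frac{393313 - 67168}{-171416 - 377} = \frac{326145}{-171793} = 326145 \left(- \frac{1}{171793}\right) = - \frac{326145}{171793}$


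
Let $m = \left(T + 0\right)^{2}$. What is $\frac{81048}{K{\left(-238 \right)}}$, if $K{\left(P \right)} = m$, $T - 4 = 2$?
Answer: $\frac{6754}{3} \approx 2251.3$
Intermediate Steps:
$T = 6$ ($T = 4 + 2 = 6$)
$m = 36$ ($m = \left(6 + 0\right)^{2} = 6^{2} = 36$)
$K{\left(P \right)} = 36$
$\frac{81048}{K{\left(-238 \right)}} = \frac{81048}{36} = 81048 \cdot \frac{1}{36} = \frac{6754}{3}$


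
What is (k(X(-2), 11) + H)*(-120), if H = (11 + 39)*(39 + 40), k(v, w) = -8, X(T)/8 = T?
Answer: -473040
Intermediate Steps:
X(T) = 8*T
H = 3950 (H = 50*79 = 3950)
(k(X(-2), 11) + H)*(-120) = (-8 + 3950)*(-120) = 3942*(-120) = -473040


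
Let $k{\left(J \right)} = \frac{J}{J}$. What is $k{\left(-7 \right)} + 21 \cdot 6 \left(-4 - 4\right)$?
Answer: $-1007$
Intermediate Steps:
$k{\left(J \right)} = 1$
$k{\left(-7 \right)} + 21 \cdot 6 \left(-4 - 4\right) = 1 + 21 \cdot 6 \left(-4 - 4\right) = 1 + 21 \cdot 6 \left(-8\right) = 1 + 21 \left(-48\right) = 1 - 1008 = -1007$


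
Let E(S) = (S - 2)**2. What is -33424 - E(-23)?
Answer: -34049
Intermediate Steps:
E(S) = (-2 + S)**2
-33424 - E(-23) = -33424 - (-2 - 23)**2 = -33424 - 1*(-25)**2 = -33424 - 1*625 = -33424 - 625 = -34049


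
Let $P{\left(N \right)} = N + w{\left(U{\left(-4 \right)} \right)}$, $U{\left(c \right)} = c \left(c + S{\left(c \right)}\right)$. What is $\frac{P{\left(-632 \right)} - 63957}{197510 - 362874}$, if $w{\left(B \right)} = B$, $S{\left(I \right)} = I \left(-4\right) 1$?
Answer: $\frac{64637}{165364} \approx 0.39088$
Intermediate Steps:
$S{\left(I \right)} = - 4 I$ ($S{\left(I \right)} = - 4 I 1 = - 4 I$)
$U{\left(c \right)} = - 3 c^{2}$ ($U{\left(c \right)} = c \left(c - 4 c\right) = c \left(- 3 c\right) = - 3 c^{2}$)
$P{\left(N \right)} = -48 + N$ ($P{\left(N \right)} = N - 3 \left(-4\right)^{2} = N - 48 = -48 + N$)
$\frac{P{\left(-632 \right)} - 63957}{197510 - 362874} = \frac{\left(-48 - 632\right) - 63957}{197510 - 362874} = \frac{-680 - 63957}{-165364} = \left(-64637\right) \left(- \frac{1}{165364}\right) = \frac{64637}{165364}$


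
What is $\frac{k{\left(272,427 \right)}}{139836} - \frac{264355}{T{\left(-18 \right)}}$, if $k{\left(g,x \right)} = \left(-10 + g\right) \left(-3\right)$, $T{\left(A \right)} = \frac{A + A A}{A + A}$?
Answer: $\frac{12322113033}{396202} \approx 31101.0$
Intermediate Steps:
$T{\left(A \right)} = \frac{A + A^{2}}{2 A}$
$k{\left(g,x \right)} = 30 - 3 g$
$\frac{k{\left(272,427 \right)}}{139836} - \frac{264355}{T{\left(-18 \right)}} = \frac{30 - 816}{139836} - \frac{264355}{\frac{1}{2} + \frac{1}{2} \left(-18\right)} = \left(30 - 816\right) \frac{1}{139836} - \frac{264355}{\frac{1}{2} - 9} = \left(-786\right) \frac{1}{139836} - \frac{264355}{- \frac{17}{2}} = - \frac{131}{23306} - - \frac{528710}{17} = - \frac{131}{23306} + \frac{528710}{17} = \frac{12322113033}{396202}$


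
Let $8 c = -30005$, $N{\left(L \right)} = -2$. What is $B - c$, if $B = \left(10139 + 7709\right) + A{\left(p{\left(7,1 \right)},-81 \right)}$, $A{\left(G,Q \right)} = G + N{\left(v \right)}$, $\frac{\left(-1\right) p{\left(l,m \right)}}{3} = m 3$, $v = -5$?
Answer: $\frac{172701}{8} \approx 21588.0$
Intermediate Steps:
$p{\left(l,m \right)} = - 9 m$ ($p{\left(l,m \right)} = - 3 m 3 = - 3 \cdot 3 m = - 9 m$)
$A{\left(G,Q \right)} = -2 + G$ ($A{\left(G,Q \right)} = G - 2 = -2 + G$)
$c = - \frac{30005}{8}$ ($c = \frac{1}{8} \left(-30005\right) = - \frac{30005}{8} \approx -3750.6$)
$B = 17837$ ($B = \left(10139 + 7709\right) - 11 = 17848 - 11 = 17837$)
$B - c = 17837 - - \frac{30005}{8} = 17837 + \frac{30005}{8} = \frac{172701}{8}$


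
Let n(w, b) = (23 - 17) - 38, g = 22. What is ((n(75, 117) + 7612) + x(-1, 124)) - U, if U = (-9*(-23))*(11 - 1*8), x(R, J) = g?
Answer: 6981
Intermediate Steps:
x(R, J) = 22
n(w, b) = -32 (n(w, b) = 6 - 38 = -32)
U = 621 (U = 207*(11 - 8) = 207*3 = 621)
((n(75, 117) + 7612) + x(-1, 124)) - U = ((-32 + 7612) + 22) - 1*621 = (7580 + 22) - 621 = 7602 - 621 = 6981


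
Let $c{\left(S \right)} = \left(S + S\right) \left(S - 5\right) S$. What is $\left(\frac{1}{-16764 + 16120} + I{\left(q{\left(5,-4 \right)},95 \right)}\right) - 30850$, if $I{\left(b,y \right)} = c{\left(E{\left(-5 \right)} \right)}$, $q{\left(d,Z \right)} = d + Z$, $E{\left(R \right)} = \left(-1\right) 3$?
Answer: $- \frac{19960137}{644} \approx -30994.0$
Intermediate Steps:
$E{\left(R \right)} = -3$
$c{\left(S \right)} = 2 S^{2} \left(-5 + S\right)$ ($c{\left(S \right)} = 2 S \left(-5 + S\right) S = 2 S^{2} \left(-5 + S\right)$)
$q{\left(d,Z \right)} = Z + d$
$I{\left(b,y \right)} = -144$ ($I{\left(b,y \right)} = 2 \left(-3\right)^{2} \left(-5 - 3\right) = 2 \cdot 9 \left(-8\right) = -144$)
$\left(\frac{1}{-16764 + 16120} + I{\left(q{\left(5,-4 \right)},95 \right)}\right) - 30850 = \left(\frac{1}{-16764 + 16120} - 144\right) - 30850 = \left(\frac{1}{-644} - 144\right) - 30850 = \left(- \frac{1}{644} - 144\right) - 30850 = - \frac{92737}{644} - 30850 = - \frac{19960137}{644}$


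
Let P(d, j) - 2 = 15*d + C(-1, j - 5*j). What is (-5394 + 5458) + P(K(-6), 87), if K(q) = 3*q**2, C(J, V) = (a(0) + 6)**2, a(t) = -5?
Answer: 1687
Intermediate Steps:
C(J, V) = 1 (C(J, V) = (-5 + 6)**2 = 1**2 = 1)
P(d, j) = 3 + 15*d (P(d, j) = 2 + (15*d + 1) = 2 + (1 + 15*d) = 3 + 15*d)
(-5394 + 5458) + P(K(-6), 87) = (-5394 + 5458) + (3 + 15*(3*(-6)**2)) = 64 + (3 + 15*(3*36)) = 64 + (3 + 15*108) = 64 + (3 + 1620) = 64 + 1623 = 1687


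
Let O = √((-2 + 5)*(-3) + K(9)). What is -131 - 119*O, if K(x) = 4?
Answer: -131 - 119*I*√5 ≈ -131.0 - 266.09*I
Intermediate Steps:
O = I*√5 (O = √((-2 + 5)*(-3) + 4) = √(3*(-3) + 4) = √(-9 + 4) = √(-5) = I*√5 ≈ 2.2361*I)
-131 - 119*O = -131 - 119*I*√5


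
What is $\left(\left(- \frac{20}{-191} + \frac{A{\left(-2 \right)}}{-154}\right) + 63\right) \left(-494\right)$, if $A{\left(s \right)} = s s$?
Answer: $- \frac{458283306}{14707} \approx -31161.0$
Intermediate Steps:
$A{\left(s \right)} = s^{2}$
$\left(\left(- \frac{20}{-191} + \frac{A{\left(-2 \right)}}{-154}\right) + 63\right) \left(-494\right) = \left(\left(- \frac{20}{-191} + \frac{\left(-2\right)^{2}}{-154}\right) + 63\right) \left(-494\right) = \left(\left(\left(-20\right) \left(- \frac{1}{191}\right) + 4 \left(- \frac{1}{154}\right)\right) + 63\right) \left(-494\right) = \left(\left(\frac{20}{191} - \frac{2}{77}\right) + 63\right) \left(-494\right) = \left(\frac{1158}{14707} + 63\right) \left(-494\right) = \frac{927699}{14707} \left(-494\right) = - \frac{458283306}{14707}$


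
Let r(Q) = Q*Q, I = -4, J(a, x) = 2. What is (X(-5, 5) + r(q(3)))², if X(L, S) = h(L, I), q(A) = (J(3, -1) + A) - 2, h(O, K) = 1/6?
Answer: 3025/36 ≈ 84.028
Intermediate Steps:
h(O, K) = ⅙
q(A) = A (q(A) = (2 + A) - 2 = A)
X(L, S) = ⅙
r(Q) = Q²
(X(-5, 5) + r(q(3)))² = (⅙ + 3²)² = (⅙ + 9)² = (55/6)² = 3025/36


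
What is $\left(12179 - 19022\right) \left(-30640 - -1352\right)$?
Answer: $200417784$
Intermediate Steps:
$\left(12179 - 19022\right) \left(-30640 - -1352\right) = - 6843 \left(-30640 + 1352\right) = \left(-6843\right) \left(-29288\right) = 200417784$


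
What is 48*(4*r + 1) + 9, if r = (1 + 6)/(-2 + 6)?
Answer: 393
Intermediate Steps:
r = 7/4 ≈ 1.7500
48*(4*r + 1) + 9 = 48*(4*(7/4) + 1) + 9 = 48*(7 + 1) + 9 = 48*8 + 9 = 384 + 9 = 393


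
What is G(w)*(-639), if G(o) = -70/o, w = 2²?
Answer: 22365/2 ≈ 11183.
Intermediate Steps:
w = 4
G(w)*(-639) = -70/4*(-639) = -70*¼*(-639) = -35/2*(-639) = 22365/2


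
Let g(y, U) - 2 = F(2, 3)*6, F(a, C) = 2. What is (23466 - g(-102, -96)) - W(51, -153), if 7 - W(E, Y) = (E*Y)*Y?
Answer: 1217304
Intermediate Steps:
g(y, U) = 14 (g(y, U) = 2 + 2*6 = 2 + 12 = 14)
W(E, Y) = 7 - E*Y**2 (W(E, Y) = 7 - E*Y*Y = 7 - E*Y**2)
(23466 - g(-102, -96)) - W(51, -153) = (23466 - 1*14) - (7 - 1*51*(-153)**2) = (23466 - 14) - (7 - 1*51*23409) = 23452 - (7 - 1193859) = 23452 - 1*(-1193852) = 23452 + 1193852 = 1217304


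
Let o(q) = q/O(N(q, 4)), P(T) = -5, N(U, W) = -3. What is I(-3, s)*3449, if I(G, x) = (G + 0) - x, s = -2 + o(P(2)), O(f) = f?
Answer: -27592/3 ≈ -9197.3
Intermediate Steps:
o(q) = -q/3 (o(q) = q/(-3) = q*(-1/3) = -q/3)
s = -1/3 (s = -2 - 1/3*(-5) = -2 + 5/3 = -1/3 ≈ -0.33333)
I(G, x) = G - x
I(-3, s)*3449 = (-3 - 1*(-1/3))*3449 = (-3 + 1/3)*3449 = -8/3*3449 = -27592/3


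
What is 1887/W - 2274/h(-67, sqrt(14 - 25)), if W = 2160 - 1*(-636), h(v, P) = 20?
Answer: -526697/4660 ≈ -113.03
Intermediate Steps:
W = 2796 (W = 2160 + 636 = 2796)
1887/W - 2274/h(-67, sqrt(14 - 25)) = 1887/2796 - 2274/20 = 1887*(1/2796) - 2274*1/20 = 629/932 - 1137/10 = -526697/4660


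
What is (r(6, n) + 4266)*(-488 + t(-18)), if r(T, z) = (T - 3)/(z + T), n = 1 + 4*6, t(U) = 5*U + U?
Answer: -78820404/31 ≈ -2.5426e+6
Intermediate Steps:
t(U) = 6*U
n = 25 (n = 1 + 24 = 25)
r(T, z) = (-3 + T)/(T + z)
(r(6, n) + 4266)*(-488 + t(-18)) = ((-3 + 6)/(6 + 25) + 4266)*(-488 + 6*(-18)) = (3/31 + 4266)*(-488 - 108) = ((1/31)*3 + 4266)*(-596) = (3/31 + 4266)*(-596) = (132249/31)*(-596) = -78820404/31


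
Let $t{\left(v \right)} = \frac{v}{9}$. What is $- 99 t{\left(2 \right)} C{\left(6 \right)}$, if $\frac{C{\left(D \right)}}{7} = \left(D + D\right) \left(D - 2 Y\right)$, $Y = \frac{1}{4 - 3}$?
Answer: $-7392$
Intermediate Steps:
$t{\left(v \right)} = \frac{v}{9}$ ($t{\left(v \right)} = v \frac{1}{9} = \frac{v}{9}$)
$Y = 1$ ($Y = 1^{-1} = 1$)
$C{\left(D \right)} = 14 D \left(-2 + D\right)$ ($C{\left(D \right)} = 7 \left(D + D\right) \left(D - 2\right) = 7 \cdot 2 D \left(D - 2\right) = 7 \cdot 2 D \left(-2 + D\right) = 14 D \left(-2 + D\right)$)
$- 99 t{\left(2 \right)} C{\left(6 \right)} = - 99 \cdot \frac{1}{9} \cdot 2 \cdot 14 \cdot 6 \left(-2 + 6\right) = \left(-99\right) \frac{2}{9} \cdot 14 \cdot 6 \cdot 4 = \left(-22\right) 336 = -7392$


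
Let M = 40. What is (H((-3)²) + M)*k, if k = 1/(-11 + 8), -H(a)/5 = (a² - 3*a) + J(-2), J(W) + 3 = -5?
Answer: 190/3 ≈ 63.333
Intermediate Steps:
J(W) = -8 (J(W) = -3 - 5 = -8)
H(a) = 40 - 5*a² + 15*a (H(a) = -5*((a² - 3*a) - 8) = -5*(-8 + a² - 3*a) = 40 - 5*a² + 15*a)
k = -⅓ (k = 1/(-3) = -⅓ ≈ -0.33333)
(H((-3)²) + M)*k = ((40 - 5*((-3)²)² + 15*(-3)²) + 40)*(-⅓) = ((40 - 5*9² + 15*9) + 40)*(-⅓) = ((40 - 5*81 + 135) + 40)*(-⅓) = ((40 - 405 + 135) + 40)*(-⅓) = (-230 + 40)*(-⅓) = -190*(-⅓) = 190/3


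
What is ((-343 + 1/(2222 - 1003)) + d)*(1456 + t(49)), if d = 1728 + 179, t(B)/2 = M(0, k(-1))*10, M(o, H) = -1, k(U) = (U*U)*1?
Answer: 2737758412/1219 ≈ 2.2459e+6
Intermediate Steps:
k(U) = U**2 (k(U) = U**2*1 = U**2)
t(B) = -20 (t(B) = 2*(-1*10) = 2*(-10) = -20)
d = 1907
((-343 + 1/(2222 - 1003)) + d)*(1456 + t(49)) = ((-343 + 1/(2222 - 1003)) + 1907)*(1456 - 20) = ((-343 + 1/1219) + 1907)*1436 = (-418116/1219 + 1907)*1436 = (1906517/1219)*1436 = 2737758412/1219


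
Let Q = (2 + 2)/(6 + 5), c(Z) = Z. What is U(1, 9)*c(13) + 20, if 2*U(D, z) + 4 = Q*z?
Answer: 168/11 ≈ 15.273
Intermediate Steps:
Q = 4/11 ≈ 0.36364
U(D, z) = -2 + 2*z/11 (U(D, z) = -2 + (4*z/11)/2 = -2 + 2*z/11)
U(1, 9)*c(13) + 20 = (-2 + (2/11)*9)*13 + 20 = (-2 + 18/11)*13 + 20 = -4/11*13 + 20 = -52/11 + 20 = 168/11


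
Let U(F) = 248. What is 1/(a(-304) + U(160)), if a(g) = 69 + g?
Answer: 1/13 ≈ 0.076923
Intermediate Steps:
1/(a(-304) + U(160)) = 1/((69 - 304) + 248) = 1/(-235 + 248) = 1/13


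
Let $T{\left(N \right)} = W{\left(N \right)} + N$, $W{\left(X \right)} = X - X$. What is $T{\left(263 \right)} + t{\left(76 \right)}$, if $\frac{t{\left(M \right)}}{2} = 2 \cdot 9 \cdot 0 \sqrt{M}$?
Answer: $263$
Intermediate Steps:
$W{\left(X \right)} = 0$
$t{\left(M \right)} = 0$ ($t{\left(M \right)} = 2 \cdot 2 \cdot 9 \cdot 0 \sqrt{M} = 2 \cdot 18 \cdot 0 \sqrt{M} = 2 \cdot 0 \sqrt{M} = 2 \cdot 0 = 0$)
$T{\left(N \right)} = N$ ($T{\left(N \right)} = 0 + N = N$)
$T{\left(263 \right)} + t{\left(76 \right)} = 263 + 0 = 263$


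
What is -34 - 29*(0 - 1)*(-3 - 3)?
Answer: -208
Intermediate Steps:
-34 - 29*(0 - 1)*(-3 - 3) = -34 - (-29)*(-6) = -34 - 29*6 = -34 - 174 = -208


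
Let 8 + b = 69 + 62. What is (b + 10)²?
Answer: 17689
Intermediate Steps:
b = 123 (b = -8 + (69 + 62) = -8 + 131 = 123)
(b + 10)² = (123 + 10)² = 133² = 17689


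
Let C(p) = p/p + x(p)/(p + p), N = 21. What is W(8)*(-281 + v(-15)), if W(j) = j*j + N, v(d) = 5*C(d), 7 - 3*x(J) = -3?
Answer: -211565/9 ≈ -23507.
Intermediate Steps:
x(J) = 10/3 (x(J) = 7/3 - ⅓*(-3) = 7/3 + 1 = 10/3)
C(p) = 1 + 5/(3*p) (C(p) = p/p + 10/(3*(p + p)) = 1 + 10/(3*((2*p))) = 1 + 10*(1/(2*p))/3 = 1 + 5/(3*p))
v(d) = 5*(5/3 + d)/d (v(d) = 5*((5/3 + d)/d) = 5*(5/3 + d)/d)
W(j) = 21 + j² (W(j) = j*j + 21 = j² + 21 = 21 + j²)
W(8)*(-281 + v(-15)) = (21 + 8²)*(-281 + (5 + (25/3)/(-15))) = (21 + 64)*(-281 + (5 + (25/3)*(-1/15))) = 85*(-281 + (5 - 5/9)) = 85*(-281 + 40/9) = 85*(-2489/9) = -211565/9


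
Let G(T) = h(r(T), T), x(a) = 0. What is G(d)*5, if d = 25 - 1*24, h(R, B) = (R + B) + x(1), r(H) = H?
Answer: 10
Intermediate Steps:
h(R, B) = B + R (h(R, B) = (R + B) + 0 = (B + R) + 0 = B + R)
d = 1 (d = 25 - 24 = 1)
G(T) = 2*T (G(T) = T + T = 2*T)
G(d)*5 = (2*1)*5 = 2*5 = 10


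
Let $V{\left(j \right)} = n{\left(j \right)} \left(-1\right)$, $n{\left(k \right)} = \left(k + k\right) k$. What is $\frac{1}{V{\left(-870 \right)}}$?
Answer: $- \frac{1}{1513800} \approx -6.6059 \cdot 10^{-7}$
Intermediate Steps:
$n{\left(k \right)} = 2 k^{2}$ ($n{\left(k \right)} = 2 k k = 2 k^{2}$)
$V{\left(j \right)} = - 2 j^{2}$ ($V{\left(j \right)} = 2 j^{2} \left(-1\right) = - 2 j^{2}$)
$\frac{1}{V{\left(-870 \right)}} = \frac{1}{\left(-2\right) \left(-870\right)^{2}} = \frac{1}{\left(-2\right) 756900} = \frac{1}{-1513800} = - \frac{1}{1513800}$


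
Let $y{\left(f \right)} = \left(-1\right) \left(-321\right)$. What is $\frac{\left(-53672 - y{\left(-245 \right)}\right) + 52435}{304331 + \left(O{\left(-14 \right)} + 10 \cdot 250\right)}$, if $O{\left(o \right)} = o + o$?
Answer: $- \frac{38}{7483} \approx -0.0050782$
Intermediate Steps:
$O{\left(o \right)} = 2 o$
$y{\left(f \right)} = 321$
$\frac{\left(-53672 - y{\left(-245 \right)}\right) + 52435}{304331 + \left(O{\left(-14 \right)} + 10 \cdot 250\right)} = \frac{\left(-53672 - 321\right) + 52435}{304331 + \left(2 \left(-14\right) + 10 \cdot 250\right)} = \frac{\left(-53672 - 321\right) + 52435}{304331 + \left(-28 + 2500\right)} = \frac{-53993 + 52435}{304331 + 2472} = - \frac{1558}{306803} = \left(-1558\right) \frac{1}{306803} = - \frac{38}{7483}$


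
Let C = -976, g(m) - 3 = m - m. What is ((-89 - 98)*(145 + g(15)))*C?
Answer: 27011776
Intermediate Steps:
g(m) = 3 (g(m) = 3 + (m - m) = 3 + 0 = 3)
((-89 - 98)*(145 + g(15)))*C = ((-89 - 98)*(145 + 3))*(-976) = -187*148*(-976) = -27676*(-976) = 27011776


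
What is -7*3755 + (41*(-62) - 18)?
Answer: -28845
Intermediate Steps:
-7*3755 + (41*(-62) - 18) = -26285 + (-2542 - 18) = -26285 - 2560 = -28845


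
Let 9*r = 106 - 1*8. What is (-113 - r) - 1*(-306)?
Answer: 1639/9 ≈ 182.11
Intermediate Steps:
r = 98/9 (r = (106 - 1*8)/9 = (106 - 8)/9 = (⅑)*98 = 98/9 ≈ 10.889)
(-113 - r) - 1*(-306) = (-113 - 1*98/9) - 1*(-306) = (-113 - 98/9) + 306 = -1115/9 + 306 = 1639/9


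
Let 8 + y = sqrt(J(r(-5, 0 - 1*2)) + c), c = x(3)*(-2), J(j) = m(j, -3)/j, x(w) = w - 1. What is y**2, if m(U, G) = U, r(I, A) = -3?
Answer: (8 - I*sqrt(3))**2 ≈ 61.0 - 27.713*I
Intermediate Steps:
x(w) = -1 + w
J(j) = 1 (J(j) = j/j = 1)
c = -4 (c = (-1 + 3)*(-2) = 2*(-2) = -4)
y = -8 + I*sqrt(3) (y = -8 + sqrt(1 - 4) = -8 + sqrt(-3) = -8 + I*sqrt(3) ≈ -8.0 + 1.732*I)
y**2 = (-8 + I*sqrt(3))**2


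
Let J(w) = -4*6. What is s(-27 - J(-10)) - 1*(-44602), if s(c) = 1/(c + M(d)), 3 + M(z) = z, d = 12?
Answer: 267613/6 ≈ 44602.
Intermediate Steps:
M(z) = -3 + z
J(w) = -24
s(c) = 1/(9 + c) (s(c) = 1/(c + (-3 + 12)) = 1/(c + 9) = 1/(9 + c))
s(-27 - J(-10)) - 1*(-44602) = 1/(9 + (-27 - 1*(-24))) - 1*(-44602) = 1/(9 + (-27 + 24)) + 44602 = 1/(9 - 3) + 44602 = 1/6 + 44602 = 267613/6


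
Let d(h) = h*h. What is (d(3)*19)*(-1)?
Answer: -171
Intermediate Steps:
d(h) = h**2
(d(3)*19)*(-1) = (3**2*19)*(-1) = (9*19)*(-1) = 171*(-1) = -171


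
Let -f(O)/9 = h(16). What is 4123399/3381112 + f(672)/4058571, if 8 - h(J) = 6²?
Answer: 796950459193/653451576712 ≈ 1.2196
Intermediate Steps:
h(J) = -28 (h(J) = 8 - 1*6² = 8 - 1*36 = 8 - 36 = -28)
f(O) = 252 (f(O) = -9*(-28) = 252)
4123399/3381112 + f(672)/4058571 = 4123399/3381112 + 252/4058571 = 4123399*(1/3381112) + 252*(1/4058571) = 589057/483016 + 84/1352857 = 796950459193/653451576712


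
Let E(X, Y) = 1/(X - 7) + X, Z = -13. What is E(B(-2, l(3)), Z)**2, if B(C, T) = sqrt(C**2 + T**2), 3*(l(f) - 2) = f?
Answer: 7987/648 - 245*sqrt(13)/648 ≈ 10.962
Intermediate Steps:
l(f) = 2 + f/3
E(X, Y) = X + 1/(-7 + X) (E(X, Y) = 1/(-7 + X) + X = X + 1/(-7 + X))
E(B(-2, l(3)), Z)**2 = ((1 + (sqrt((-2)**2 + (2 + (1/3)*3)**2))**2 - 7*sqrt((-2)**2 + (2 + (1/3)*3)**2))/(-7 + sqrt((-2)**2 + (2 + (1/3)*3)**2)))**2 = ((1 + (sqrt(4 + (2 + 1)**2))**2 - 7*sqrt(4 + (2 + 1)**2))/(-7 + sqrt(4 + (2 + 1)**2)))**2 = ((1 + (sqrt(4 + 3**2))**2 - 7*sqrt(4 + 3**2))/(-7 + sqrt(4 + 3**2)))**2 = ((1 + (sqrt(4 + 9))**2 - 7*sqrt(4 + 9))/(-7 + sqrt(4 + 9)))**2 = ((1 + (sqrt(13))**2 - 7*sqrt(13))/(-7 + sqrt(13)))**2 = ((1 + 13 - 7*sqrt(13))/(-7 + sqrt(13)))**2 = ((14 - 7*sqrt(13))/(-7 + sqrt(13)))**2 = (14 - 7*sqrt(13))**2/(-7 + sqrt(13))**2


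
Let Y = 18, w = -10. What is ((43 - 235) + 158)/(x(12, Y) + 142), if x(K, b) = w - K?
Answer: -17/60 ≈ -0.28333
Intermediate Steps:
x(K, b) = -10 - K
((43 - 235) + 158)/(x(12, Y) + 142) = ((43 - 235) + 158)/((-10 - 1*12) + 142) = (-192 + 158)/((-10 - 12) + 142) = -34/(-22 + 142) = -34/120 = -34*1/120 = -17/60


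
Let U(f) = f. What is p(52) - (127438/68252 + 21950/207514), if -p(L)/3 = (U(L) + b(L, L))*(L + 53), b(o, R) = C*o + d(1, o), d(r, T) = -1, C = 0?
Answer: -56890120676963/3540811382 ≈ -16067.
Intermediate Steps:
b(o, R) = -1 (b(o, R) = 0*o - 1 = 0 - 1 = -1)
p(L) = -3*(-1 + L)*(53 + L) (p(L) = -3*(L - 1)*(L + 53) = -3*(-1 + L)*(53 + L))
p(52) - (127438/68252 + 21950/207514) = (159 - 156*52 - 3*52**2) - (127438/68252 + 21950/207514) = (159 - 8112 - 3*2704) - (127438*(1/68252) + 21950*(1/207514)) = (159 - 8112 - 8112) - (63719/34126 + 10975/103757) = -16065 - 1*6985825133/3540811382 = -16065 - 6985825133/3540811382 = -56890120676963/3540811382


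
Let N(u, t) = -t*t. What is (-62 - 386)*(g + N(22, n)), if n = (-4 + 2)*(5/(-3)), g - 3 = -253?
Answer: 1052800/9 ≈ 1.1698e+5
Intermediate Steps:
g = -250 (g = 3 - 253 = -250)
n = 10/3 (n = -10*(-1)/3 = -2*(-5/3) = 10/3 ≈ 3.3333)
N(u, t) = -t**2
(-62 - 386)*(g + N(22, n)) = (-62 - 386)*(-250 - (10/3)**2) = -448*(-250 - 1*100/9) = -448*(-250 - 100/9) = -448*(-2350/9) = 1052800/9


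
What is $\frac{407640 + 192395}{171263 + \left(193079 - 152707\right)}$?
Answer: $\frac{120007}{42327} \approx 2.8352$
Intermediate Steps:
$\frac{407640 + 192395}{171263 + \left(193079 - 152707\right)} = \frac{600035}{171263 + 40372} = \frac{600035}{211635} = 600035 \cdot \frac{1}{211635} = \frac{120007}{42327}$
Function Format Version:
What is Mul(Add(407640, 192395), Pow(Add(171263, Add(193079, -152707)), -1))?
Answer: Rational(120007, 42327) ≈ 2.8352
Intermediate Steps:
Mul(Add(407640, 192395), Pow(Add(171263, Add(193079, -152707)), -1)) = Mul(600035, Pow(Add(171263, 40372), -1)) = Mul(600035, Pow(211635, -1)) = Mul(600035, Rational(1, 211635)) = Rational(120007, 42327)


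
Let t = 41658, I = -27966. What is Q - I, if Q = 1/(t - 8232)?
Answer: 934791517/33426 ≈ 27966.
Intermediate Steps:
Q = 1/33426 (Q = 1/(41658 - 8232) = 1/33426 ≈ 2.9917e-5)
Q - I = 1/33426 - 1*(-27966) = 1/33426 + 27966 = 934791517/33426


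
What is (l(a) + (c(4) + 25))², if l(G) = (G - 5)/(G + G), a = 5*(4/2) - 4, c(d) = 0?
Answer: 90601/144 ≈ 629.17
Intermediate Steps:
a = 6 (a = 5*(4*(½)) - 4 = 5*2 - 4 = 10 - 4 = 6)
l(G) = (-5 + G)/(2*G) (l(G) = (-5 + G)/((2*G)) = (-5 + G)*(1/(2*G)) = (-5 + G)/(2*G))
(l(a) + (c(4) + 25))² = ((½)*(-5 + 6)/6 + (0 + 25))² = ((½)*(⅙)*1 + 25)² = (1/12 + 25)² = (301/12)² = 90601/144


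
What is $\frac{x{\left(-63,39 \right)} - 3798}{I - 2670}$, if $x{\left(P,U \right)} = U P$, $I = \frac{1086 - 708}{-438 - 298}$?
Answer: $\frac{767280}{327583} \approx 2.3422$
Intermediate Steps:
$I = - \frac{189}{368}$ ($I = \frac{378}{-736} = 378 \left(- \frac{1}{736}\right) = - \frac{189}{368} \approx -0.51359$)
$x{\left(P,U \right)} = P U$
$\frac{x{\left(-63,39 \right)} - 3798}{I - 2670} = \frac{\left(-63\right) 39 - 3798}{- \frac{189}{368} - 2670} = \frac{-2457 - 3798}{- \frac{982749}{368}} = \left(-6255\right) \left(- \frac{368}{982749}\right) = \frac{767280}{327583}$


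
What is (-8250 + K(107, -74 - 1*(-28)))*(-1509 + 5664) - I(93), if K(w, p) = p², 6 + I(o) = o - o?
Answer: -25486764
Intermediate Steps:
I(o) = -6 (I(o) = -6 + (o - o) = -6 + 0 = -6)
(-8250 + K(107, -74 - 1*(-28)))*(-1509 + 5664) - I(93) = (-8250 + (-74 - 1*(-28))²)*(-1509 + 5664) - 1*(-6) = (-8250 + (-74 + 28)²)*4155 + 6 = (-8250 + (-46)²)*4155 + 6 = (-8250 + 2116)*4155 + 6 = -6134*4155 + 6 = -25486770 + 6 = -25486764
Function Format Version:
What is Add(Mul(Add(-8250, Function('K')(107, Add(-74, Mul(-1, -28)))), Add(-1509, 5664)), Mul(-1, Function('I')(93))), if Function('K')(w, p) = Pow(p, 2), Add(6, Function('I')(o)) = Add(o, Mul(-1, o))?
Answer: -25486764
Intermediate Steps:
Function('I')(o) = -6 (Function('I')(o) = Add(-6, Add(o, Mul(-1, o))) = Add(-6, 0) = -6)
Add(Mul(Add(-8250, Function('K')(107, Add(-74, Mul(-1, -28)))), Add(-1509, 5664)), Mul(-1, Function('I')(93))) = Add(Mul(Add(-8250, Pow(Add(-74, Mul(-1, -28)), 2)), Add(-1509, 5664)), Mul(-1, -6)) = Add(Mul(Add(-8250, Pow(Add(-74, 28), 2)), 4155), 6) = Add(Mul(Add(-8250, Pow(-46, 2)), 4155), 6) = Add(Mul(Add(-8250, 2116), 4155), 6) = Add(Mul(-6134, 4155), 6) = Add(-25486770, 6) = -25486764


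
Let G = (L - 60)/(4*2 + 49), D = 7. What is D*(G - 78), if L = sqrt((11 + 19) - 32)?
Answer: -10514/19 + 7*I*sqrt(2)/57 ≈ -553.37 + 0.17368*I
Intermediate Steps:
L = I*sqrt(2) (L = sqrt(30 - 32) = sqrt(-2) = I*sqrt(2) ≈ 1.4142*I)
G = -20/19 + I*sqrt(2)/57 (G = (I*sqrt(2) - 60)/(4*2 + 49) = (-60 + I*sqrt(2))/(8 + 49) = (-60 + I*sqrt(2))/57 = (-60 + I*sqrt(2))*(1/57) = -20/19 + I*sqrt(2)/57 ≈ -1.0526 + 0.024811*I)
D*(G - 78) = 7*((-20/19 + I*sqrt(2)/57) - 78) = 7*(-1502/19 + I*sqrt(2)/57) = -10514/19 + 7*I*sqrt(2)/57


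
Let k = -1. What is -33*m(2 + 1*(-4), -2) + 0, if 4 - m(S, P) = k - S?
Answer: -99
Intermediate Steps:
m(S, P) = 5 + S (m(S, P) = 4 - (-1 - S) = 4 + (1 + S) = 5 + S)
-33*m(2 + 1*(-4), -2) + 0 = -33*(5 + (2 + 1*(-4))) + 0 = -33*(5 + (2 - 4)) + 0 = -33*(5 - 2) + 0 = -33*3 + 0 = -99 + 0 = -99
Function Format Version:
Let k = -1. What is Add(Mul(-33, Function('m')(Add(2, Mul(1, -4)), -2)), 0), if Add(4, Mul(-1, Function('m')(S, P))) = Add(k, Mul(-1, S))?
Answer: -99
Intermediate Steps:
Function('m')(S, P) = Add(5, S) (Function('m')(S, P) = Add(4, Mul(-1, Add(-1, Mul(-1, S)))) = Add(4, Add(1, S)) = Add(5, S))
Add(Mul(-33, Function('m')(Add(2, Mul(1, -4)), -2)), 0) = Add(Mul(-33, Add(5, Add(2, Mul(1, -4)))), 0) = Add(Mul(-33, Add(5, Add(2, -4))), 0) = Add(Mul(-33, Add(5, -2)), 0) = Add(Mul(-33, 3), 0) = Add(-99, 0) = -99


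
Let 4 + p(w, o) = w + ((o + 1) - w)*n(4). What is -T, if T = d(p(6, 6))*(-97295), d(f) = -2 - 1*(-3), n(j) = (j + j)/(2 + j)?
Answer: 97295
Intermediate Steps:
n(j) = 2*j/(2 + j) (n(j) = (2*j)/(2 + j) = 2*j/(2 + j))
p(w, o) = -8/3 - w/3 + 4*o/3 (p(w, o) = -4 + (w + ((o + 1) - w)*(2*4/(2 + 4))) = -4 + (w + ((1 + o) - w)*(2*4/6)) = -4 + (w + (1 + o - w)*(2*4*(⅙))) = -4 + (w + (1 + o - w)*(4/3)) = -4 + (w + (4/3 - 4*w/3 + 4*o/3)) = -4 + (4/3 - w/3 + 4*o/3) = -8/3 - w/3 + 4*o/3)
d(f) = 1 (d(f) = -2 + 3 = 1)
T = -97295 (T = 1*(-97295) = -97295)
-T = -1*(-97295) = 97295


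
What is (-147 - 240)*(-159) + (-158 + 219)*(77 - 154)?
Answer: 56836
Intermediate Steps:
(-147 - 240)*(-159) + (-158 + 219)*(77 - 154) = -387*(-159) + 61*(-77) = 61533 - 4697 = 56836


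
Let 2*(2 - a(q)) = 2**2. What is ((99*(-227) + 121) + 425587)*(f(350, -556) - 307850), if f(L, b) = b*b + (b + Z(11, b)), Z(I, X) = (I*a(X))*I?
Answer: 294361550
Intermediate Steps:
a(q) = 0 (a(q) = 2 - 1/2*2**2 = 2 - 1/2*4 = 2 - 2 = 0)
Z(I, X) = 0 (Z(I, X) = (I*0)*I = 0*I = 0)
f(L, b) = b + b**2 (f(L, b) = b*b + (b + 0) = b**2 + b = b + b**2)
((99*(-227) + 121) + 425587)*(f(350, -556) - 307850) = ((99*(-227) + 121) + 425587)*(-556*(1 - 556) - 307850) = ((-22473 + 121) + 425587)*(-556*(-555) - 307850) = (-22352 + 425587)*(308580 - 307850) = 403235*730 = 294361550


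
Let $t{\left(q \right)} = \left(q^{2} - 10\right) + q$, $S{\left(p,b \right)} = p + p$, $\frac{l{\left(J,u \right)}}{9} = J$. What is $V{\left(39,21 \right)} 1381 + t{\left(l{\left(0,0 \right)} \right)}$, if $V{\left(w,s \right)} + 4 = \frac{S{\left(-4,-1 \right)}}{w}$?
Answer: $- \frac{226874}{39} \approx -5817.3$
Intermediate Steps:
$l{\left(J,u \right)} = 9 J$
$S{\left(p,b \right)} = 2 p$
$t{\left(q \right)} = -10 + q + q^{2}$ ($t{\left(q \right)} = \left(-10 + q^{2}\right) + q = -10 + q + q^{2}$)
$V{\left(w,s \right)} = -4 - \frac{8}{w}$ ($V{\left(w,s \right)} = -4 + \frac{2 \left(-4\right)}{w} = -4 - \frac{8}{w}$)
$V{\left(39,21 \right)} 1381 + t{\left(l{\left(0,0 \right)} \right)} = \left(-4 - \frac{8}{39}\right) 1381 + \left(-10 + 9 \cdot 0 + \left(9 \cdot 0\right)^{2}\right) = \left(-4 - \frac{8}{39}\right) 1381 + \left(-10 + 0 + 0^{2}\right) = \left(-4 - \frac{8}{39}\right) 1381 + \left(-10 + 0 + 0\right) = \left(- \frac{164}{39}\right) 1381 - 10 = - \frac{226484}{39} - 10 = - \frac{226874}{39}$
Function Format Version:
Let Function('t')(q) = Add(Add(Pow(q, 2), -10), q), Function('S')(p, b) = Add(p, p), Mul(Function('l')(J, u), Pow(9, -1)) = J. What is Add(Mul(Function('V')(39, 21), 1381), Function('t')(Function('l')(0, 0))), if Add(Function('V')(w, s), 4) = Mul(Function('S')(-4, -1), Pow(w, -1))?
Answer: Rational(-226874, 39) ≈ -5817.3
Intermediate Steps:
Function('l')(J, u) = Mul(9, J)
Function('S')(p, b) = Mul(2, p)
Function('t')(q) = Add(-10, q, Pow(q, 2)) (Function('t')(q) = Add(Add(-10, Pow(q, 2)), q) = Add(-10, q, Pow(q, 2)))
Function('V')(w, s) = Add(-4, Mul(-8, Pow(w, -1))) (Function('V')(w, s) = Add(-4, Mul(Mul(2, -4), Pow(w, -1))) = Add(-4, Mul(-8, Pow(w, -1))))
Add(Mul(Function('V')(39, 21), 1381), Function('t')(Function('l')(0, 0))) = Add(Mul(Add(-4, Mul(-8, Pow(39, -1))), 1381), Add(-10, Mul(9, 0), Pow(Mul(9, 0), 2))) = Add(Mul(Add(-4, Mul(-8, Rational(1, 39))), 1381), Add(-10, 0, Pow(0, 2))) = Add(Mul(Add(-4, Rational(-8, 39)), 1381), Add(-10, 0, 0)) = Add(Mul(Rational(-164, 39), 1381), -10) = Add(Rational(-226484, 39), -10) = Rational(-226874, 39)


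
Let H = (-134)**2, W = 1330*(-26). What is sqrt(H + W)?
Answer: 4*I*sqrt(1039) ≈ 128.93*I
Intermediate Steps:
W = -34580
H = 17956
sqrt(H + W) = sqrt(17956 - 34580) = sqrt(-16624) = 4*I*sqrt(1039)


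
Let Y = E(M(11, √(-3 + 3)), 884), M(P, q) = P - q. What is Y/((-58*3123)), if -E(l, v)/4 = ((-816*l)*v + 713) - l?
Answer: -5289388/30189 ≈ -175.21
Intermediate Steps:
E(l, v) = -2852 + 4*l + 3264*l*v (E(l, v) = -4*(((-816*l)*v + 713) - l) = -4*((-816*l*v + 713) - l) = -4*((713 - 816*l*v) - l) = -4*(713 - l - 816*l*v) = -2852 + 4*l + 3264*l*v)
Y = 31736328 (Y = -2852 + 4*(11 - √(-3 + 3)) + 3264*(11 - √(-3 + 3))*884 = -2852 + 4*(11 - √0) + 3264*(11 - √0)*884 = -2852 + 4*(11 - 1*0) + 3264*(11 - 1*0)*884 = -2852 + 4*(11 + 0) + 3264*(11 + 0)*884 = -2852 + 4*11 + 3264*11*884 = -2852 + 44 + 31739136 = 31736328)
Y/((-58*3123)) = 31736328/((-58*3123)) = 31736328/(-181134) = 31736328*(-1/181134) = -5289388/30189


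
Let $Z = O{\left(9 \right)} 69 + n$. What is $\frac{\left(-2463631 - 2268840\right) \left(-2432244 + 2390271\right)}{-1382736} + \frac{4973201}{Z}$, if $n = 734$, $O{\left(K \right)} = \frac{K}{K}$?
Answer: $- \frac{50876029394771}{370112336} \approx -1.3746 \cdot 10^{5}$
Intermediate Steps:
$O{\left(K \right)} = 1$
$Z = 803$ ($Z = 1 \cdot 69 + 734 = 69 + 734 = 803$)
$\frac{\left(-2463631 - 2268840\right) \left(-2432244 + 2390271\right)}{-1382736} + \frac{4973201}{Z} = \frac{\left(-2463631 - 2268840\right) \left(-2432244 + 2390271\right)}{-1382736} + \frac{4973201}{803} = \left(-4732471\right) \left(-41973\right) \left(- \frac{1}{1382736}\right) + 4973201 \cdot \frac{1}{803} = 198636005283 \left(- \frac{1}{1382736}\right) + \frac{4973201}{803} = - \frac{66212001761}{460912} + \frac{4973201}{803} = - \frac{50876029394771}{370112336}$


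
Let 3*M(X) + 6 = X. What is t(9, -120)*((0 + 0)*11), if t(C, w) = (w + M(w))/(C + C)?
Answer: 0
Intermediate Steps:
M(X) = -2 + X/3
t(C, w) = (-2 + 4*w/3)/(2*C) (t(C, w) = (w + (-2 + w/3))/(C + C) = (-2 + 4*w/3)/((2*C)) = (-2 + 4*w/3)*(1/(2*C)) = (-2 + 4*w/3)/(2*C))
t(9, -120)*((0 + 0)*11) = ((⅓)*(-3 + 2*(-120))/9)*((0 + 0)*11) = ((⅓)*(⅑)*(-3 - 240))*(0*11) = ((⅓)*(⅑)*(-243))*0 = -9*0 = 0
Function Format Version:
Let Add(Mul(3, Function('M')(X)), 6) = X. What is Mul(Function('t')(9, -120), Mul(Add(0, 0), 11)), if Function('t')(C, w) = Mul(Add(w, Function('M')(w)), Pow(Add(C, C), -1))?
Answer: 0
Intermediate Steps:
Function('M')(X) = Add(-2, Mul(Rational(1, 3), X))
Function('t')(C, w) = Mul(Rational(1, 2), Pow(C, -1), Add(-2, Mul(Rational(4, 3), w))) (Function('t')(C, w) = Mul(Add(w, Add(-2, Mul(Rational(1, 3), w))), Pow(Add(C, C), -1)) = Mul(Add(-2, Mul(Rational(4, 3), w)), Pow(Mul(2, C), -1)) = Mul(Add(-2, Mul(Rational(4, 3), w)), Mul(Rational(1, 2), Pow(C, -1))) = Mul(Rational(1, 2), Pow(C, -1), Add(-2, Mul(Rational(4, 3), w))))
Mul(Function('t')(9, -120), Mul(Add(0, 0), 11)) = Mul(Mul(Rational(1, 3), Pow(9, -1), Add(-3, Mul(2, -120))), Mul(Add(0, 0), 11)) = Mul(Mul(Rational(1, 3), Rational(1, 9), Add(-3, -240)), Mul(0, 11)) = Mul(Mul(Rational(1, 3), Rational(1, 9), -243), 0) = Mul(-9, 0) = 0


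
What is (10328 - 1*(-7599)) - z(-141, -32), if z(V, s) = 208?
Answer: 17719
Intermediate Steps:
(10328 - 1*(-7599)) - z(-141, -32) = (10328 - 1*(-7599)) - 1*208 = (10328 + 7599) - 208 = 17927 - 208 = 17719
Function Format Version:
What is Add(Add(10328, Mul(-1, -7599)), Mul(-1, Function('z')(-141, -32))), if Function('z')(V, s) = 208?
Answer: 17719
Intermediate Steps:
Add(Add(10328, Mul(-1, -7599)), Mul(-1, Function('z')(-141, -32))) = Add(Add(10328, Mul(-1, -7599)), Mul(-1, 208)) = Add(Add(10328, 7599), -208) = Add(17927, -208) = 17719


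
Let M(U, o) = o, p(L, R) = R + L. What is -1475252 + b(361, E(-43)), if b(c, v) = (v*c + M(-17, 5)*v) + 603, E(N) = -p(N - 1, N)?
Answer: -1442807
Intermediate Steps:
p(L, R) = L + R
E(N) = 1 - 2*N (E(N) = -((N - 1) + N) = -((-1 + N) + N) = -(-1 + 2*N) = 1 - 2*N)
b(c, v) = 603 + 5*v + c*v (b(c, v) = (v*c + 5*v) + 603 = (c*v + 5*v) + 603 = (5*v + c*v) + 603 = 603 + 5*v + c*v)
-1475252 + b(361, E(-43)) = -1475252 + (603 + 5*(1 - 2*(-43)) + 361*(1 - 2*(-43))) = -1475252 + (603 + 5*(1 + 86) + 361*(1 + 86)) = -1475252 + (603 + 5*87 + 361*87) = -1475252 + (603 + 435 + 31407) = -1475252 + 32445 = -1442807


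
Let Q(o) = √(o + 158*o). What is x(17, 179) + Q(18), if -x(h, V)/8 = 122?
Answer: -976 + 3*√318 ≈ -922.50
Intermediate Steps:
x(h, V) = -976 (x(h, V) = -8*122 = -976)
Q(o) = √159*√o (Q(o) = √(159*o) = √159*√o)
x(17, 179) + Q(18) = -976 + √159*√18 = -976 + √159*(3*√2) = -976 + 3*√318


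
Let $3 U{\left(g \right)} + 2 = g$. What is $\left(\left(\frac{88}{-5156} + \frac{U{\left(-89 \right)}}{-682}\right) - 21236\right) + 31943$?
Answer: $\frac{28237579145}{2637294} \approx 10707.0$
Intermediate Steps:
$U{\left(g \right)} = - \frac{2}{3} + \frac{g}{3}$
$\left(\left(\frac{88}{-5156} + \frac{U{\left(-89 \right)}}{-682}\right) - 21236\right) + 31943 = \left(\left(\frac{88}{-5156} + \frac{- \frac{2}{3} + \frac{1}{3} \left(-89\right)}{-682}\right) - 21236\right) + 31943 = \left(\left(88 \left(- \frac{1}{5156}\right) + \left(- \frac{2}{3} - \frac{89}{3}\right) \left(- \frac{1}{682}\right)\right) - 21236\right) + 31943 = \left(\left(- \frac{22}{1289} - - \frac{91}{2046}\right) - 21236\right) + 31943 = \left(\left(- \frac{22}{1289} + \frac{91}{2046}\right) - 21236\right) + 31943 = \left(\frac{72287}{2637294} - 21236\right) + 31943 = - \frac{56005503097}{2637294} + 31943 = \frac{28237579145}{2637294}$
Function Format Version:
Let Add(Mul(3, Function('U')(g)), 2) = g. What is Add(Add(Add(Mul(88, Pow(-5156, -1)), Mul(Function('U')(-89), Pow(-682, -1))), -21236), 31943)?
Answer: Rational(28237579145, 2637294) ≈ 10707.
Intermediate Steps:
Function('U')(g) = Add(Rational(-2, 3), Mul(Rational(1, 3), g))
Add(Add(Add(Mul(88, Pow(-5156, -1)), Mul(Function('U')(-89), Pow(-682, -1))), -21236), 31943) = Add(Add(Add(Mul(88, Pow(-5156, -1)), Mul(Add(Rational(-2, 3), Mul(Rational(1, 3), -89)), Pow(-682, -1))), -21236), 31943) = Add(Add(Add(Mul(88, Rational(-1, 5156)), Mul(Add(Rational(-2, 3), Rational(-89, 3)), Rational(-1, 682))), -21236), 31943) = Add(Add(Add(Rational(-22, 1289), Mul(Rational(-91, 3), Rational(-1, 682))), -21236), 31943) = Add(Add(Add(Rational(-22, 1289), Rational(91, 2046)), -21236), 31943) = Add(Add(Rational(72287, 2637294), -21236), 31943) = Add(Rational(-56005503097, 2637294), 31943) = Rational(28237579145, 2637294)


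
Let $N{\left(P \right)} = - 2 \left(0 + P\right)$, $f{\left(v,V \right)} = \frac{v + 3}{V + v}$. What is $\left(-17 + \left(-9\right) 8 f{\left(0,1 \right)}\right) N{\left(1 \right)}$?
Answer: $466$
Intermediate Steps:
$f{\left(v,V \right)} = \frac{3 + v}{V + v}$
$N{\left(P \right)} = - 2 P$
$\left(-17 + \left(-9\right) 8 f{\left(0,1 \right)}\right) N{\left(1 \right)} = \left(-17 + \left(-9\right) 8 \frac{3 + 0}{1 + 0}\right) \left(\left(-2\right) 1\right) = \left(-17 - 72 \cdot 1^{-1} \cdot 3\right) \left(-2\right) = \left(-17 - 72 \cdot 1 \cdot 3\right) \left(-2\right) = \left(-17 - 216\right) \left(-2\right) = \left(-233\right) \left(-2\right) = 466$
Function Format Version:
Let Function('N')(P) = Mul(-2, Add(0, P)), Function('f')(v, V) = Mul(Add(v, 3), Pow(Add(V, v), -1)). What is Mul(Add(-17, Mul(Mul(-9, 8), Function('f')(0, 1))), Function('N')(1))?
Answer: 466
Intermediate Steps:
Function('f')(v, V) = Mul(Pow(Add(V, v), -1), Add(3, v)) (Function('f')(v, V) = Mul(Add(3, v), Pow(Add(V, v), -1)) = Mul(Pow(Add(V, v), -1), Add(3, v)))
Function('N')(P) = Mul(-2, P)
Mul(Add(-17, Mul(Mul(-9, 8), Function('f')(0, 1))), Function('N')(1)) = Mul(Add(-17, Mul(Mul(-9, 8), Mul(Pow(Add(1, 0), -1), Add(3, 0)))), Mul(-2, 1)) = Mul(Add(-17, Mul(-72, Mul(Pow(1, -1), 3))), -2) = Mul(Add(-17, Mul(-72, Mul(1, 3))), -2) = Mul(Add(-17, Mul(-72, 3)), -2) = Mul(Add(-17, -216), -2) = Mul(-233, -2) = 466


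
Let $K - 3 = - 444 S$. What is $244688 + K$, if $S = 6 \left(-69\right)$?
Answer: $428507$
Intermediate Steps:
$S = -414$
$K = 183819$ ($K = 3 - -183816 = 3 + 183816 = 183819$)
$244688 + K = 244688 + 183819 = 428507$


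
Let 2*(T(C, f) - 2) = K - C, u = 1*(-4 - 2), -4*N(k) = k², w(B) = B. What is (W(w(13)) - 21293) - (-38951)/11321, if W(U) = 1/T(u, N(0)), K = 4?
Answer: -1687122393/79247 ≈ -21289.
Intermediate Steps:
N(k) = -k²/4
u = -6 (u = 1*(-6) = -6)
T(C, f) = 4 - C/2 (T(C, f) = 2 + (4 - C)/2 = 2 + (2 - C/2) = 4 - C/2)
W(U) = ⅐ (W(U) = 1/(4 - ½*(-6)) = 1/(4 + 3) = 1/7 = ⅐)
(W(w(13)) - 21293) - (-38951)/11321 = (⅐ - 21293) - (-38951)/11321 = -149050/7 - (-38951)/11321 = -149050/7 - 1*(-38951/11321) = -149050/7 + 38951/11321 = -1687122393/79247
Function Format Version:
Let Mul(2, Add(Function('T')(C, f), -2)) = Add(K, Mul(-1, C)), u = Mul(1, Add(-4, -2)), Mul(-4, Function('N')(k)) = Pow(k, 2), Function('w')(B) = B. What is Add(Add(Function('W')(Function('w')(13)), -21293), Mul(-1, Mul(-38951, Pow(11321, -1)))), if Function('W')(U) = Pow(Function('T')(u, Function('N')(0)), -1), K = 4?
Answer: Rational(-1687122393, 79247) ≈ -21289.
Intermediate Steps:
Function('N')(k) = Mul(Rational(-1, 4), Pow(k, 2))
u = -6 (u = Mul(1, -6) = -6)
Function('T')(C, f) = Add(4, Mul(Rational(-1, 2), C)) (Function('T')(C, f) = Add(2, Mul(Rational(1, 2), Add(4, Mul(-1, C)))) = Add(2, Add(2, Mul(Rational(-1, 2), C))) = Add(4, Mul(Rational(-1, 2), C)))
Function('W')(U) = Rational(1, 7) (Function('W')(U) = Pow(Add(4, Mul(Rational(-1, 2), -6)), -1) = Pow(Add(4, 3), -1) = Pow(7, -1) = Rational(1, 7))
Add(Add(Function('W')(Function('w')(13)), -21293), Mul(-1, Mul(-38951, Pow(11321, -1)))) = Add(Add(Rational(1, 7), -21293), Mul(-1, Mul(-38951, Pow(11321, -1)))) = Add(Rational(-149050, 7), Mul(-1, Mul(-38951, Rational(1, 11321)))) = Add(Rational(-149050, 7), Mul(-1, Rational(-38951, 11321))) = Add(Rational(-149050, 7), Rational(38951, 11321)) = Rational(-1687122393, 79247)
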